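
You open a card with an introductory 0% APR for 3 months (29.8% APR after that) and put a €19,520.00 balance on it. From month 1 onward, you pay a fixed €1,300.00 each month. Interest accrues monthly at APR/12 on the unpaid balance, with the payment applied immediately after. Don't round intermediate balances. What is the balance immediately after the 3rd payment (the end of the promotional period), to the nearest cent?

Promo months 1–3 at r₀ = 0%/12 = 0; months 4+ at r₁ = 29.8%/12 = 0.0248333.
After month 3 (no interest yet): B = €19,520.00 − 3·€1,300.00 = €15,620.00.

€15,620.00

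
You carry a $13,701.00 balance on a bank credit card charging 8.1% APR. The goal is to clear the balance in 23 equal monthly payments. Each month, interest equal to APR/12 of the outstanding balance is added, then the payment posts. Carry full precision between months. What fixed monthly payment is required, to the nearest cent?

$645.14

Monthly rate r = 8.1%/12 = 0.675% = 0.00675.
Level-payment amortization: P = B₀·r / (1 − (1+r)^(−n)) = 13701.00·0.00675 / (1 − 1.00675^(−23)).
Denominator 1 − (1+r)^(−23) = 0.143352169.
P = 92.4818 / 0.143352169 ≈ 645.14.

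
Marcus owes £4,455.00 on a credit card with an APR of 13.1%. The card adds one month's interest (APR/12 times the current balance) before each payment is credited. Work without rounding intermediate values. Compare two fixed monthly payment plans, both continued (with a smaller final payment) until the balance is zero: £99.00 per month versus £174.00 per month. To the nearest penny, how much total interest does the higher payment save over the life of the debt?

Monthly rate r = 13.1%/12 = 1.09167% = 0.0109167.
At £99.00/mo: n = ⌈−ln(1 − rB₀/P)/ln(1+r)⌉ = 63 payments (last £24.11); total interest = total paid − £4,455.00 = £1,707.11.
At £174.00/mo: 31 payments (last £33.65); total interest £798.65.
Interest saved = £1,707.11 − £798.65 = £908.46.

£908.46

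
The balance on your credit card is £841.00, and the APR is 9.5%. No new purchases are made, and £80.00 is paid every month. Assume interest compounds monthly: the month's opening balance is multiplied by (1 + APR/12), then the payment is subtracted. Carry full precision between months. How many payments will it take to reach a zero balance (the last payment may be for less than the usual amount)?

12 payments

Monthly rate r = 9.5%/12 = 0.791667% = 0.00791667.
Recurrence: B ← B·(1+r) − £80.00.
Month 1: interest £6.66; balance after payment £767.66.
Month 2: interest £6.08; balance after payment £693.74.
Closed form: n = −ln(1 − rB₀/P)/ln(1+r) = −ln(0.91678)/ln(1.00792) ≈ 11.019, so the balance reaches zero during payment 12.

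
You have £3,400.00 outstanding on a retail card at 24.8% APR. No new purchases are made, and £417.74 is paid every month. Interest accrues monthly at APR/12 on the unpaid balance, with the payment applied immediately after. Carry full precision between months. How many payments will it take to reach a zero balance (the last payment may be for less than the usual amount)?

10 payments

Monthly rate r = 24.8%/12 = 2.06667% = 0.0206667.
Recurrence: B ← B·(1+r) − £417.74.
Month 1: interest £70.27; balance after payment £3,052.53.
Month 2: interest £63.09; balance after payment £2,697.87.
Closed form: n = −ln(1 − rB₀/P)/ln(1+r) = −ln(0.83179)/ln(1.02067) ≈ 9.003, so the balance reaches zero during payment 10.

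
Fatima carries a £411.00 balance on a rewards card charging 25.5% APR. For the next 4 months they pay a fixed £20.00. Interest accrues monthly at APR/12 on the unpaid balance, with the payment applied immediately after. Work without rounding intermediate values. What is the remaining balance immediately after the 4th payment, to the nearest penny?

£364.48

Monthly rate r = 25.5%/12 = 2.125% = 0.02125.
Each month: B ← B·(1+r) − £20.00.
Month 1: interest £8.73; balance after payment £399.73.
Month 2: interest £8.49; balance after payment £388.23.
Month 3: interest £8.25; balance after payment £376.48.
Month 4: interest £8.00; balance after payment £364.48.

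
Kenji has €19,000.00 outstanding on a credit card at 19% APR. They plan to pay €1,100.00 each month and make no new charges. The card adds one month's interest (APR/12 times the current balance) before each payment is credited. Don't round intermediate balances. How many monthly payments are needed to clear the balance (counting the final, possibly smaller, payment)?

21 months

Monthly rate r = 19%/12 = 1.58333% = 0.0158333.
Recurrence: B ← B·(1+r) − €1,100.00.
Month 1: interest €300.83; balance after payment €18,200.83.
Month 2: interest €288.18; balance after payment €17,389.01.
Closed form: n = −ln(1 − rB₀/P)/ln(1+r) = −ln(0.72652)/ln(1.01583) ≈ 20.338, so the balance reaches zero during payment 21.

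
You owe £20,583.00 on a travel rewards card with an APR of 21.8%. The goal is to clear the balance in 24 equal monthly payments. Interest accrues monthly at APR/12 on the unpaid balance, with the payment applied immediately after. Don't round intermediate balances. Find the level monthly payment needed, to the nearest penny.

£1,065.78

Monthly rate r = 21.8%/12 = 1.81667% = 0.0181667.
Level-payment amortization: P = B₀·r / (1 − (1+r)^(−n)) = 20583.00·0.0181667 / (1 − 1.01817^(−24)).
Denominator 1 − (1+r)^(−24) = 0.350847093.
P = 373.925 / 0.350847093 ≈ 1065.78.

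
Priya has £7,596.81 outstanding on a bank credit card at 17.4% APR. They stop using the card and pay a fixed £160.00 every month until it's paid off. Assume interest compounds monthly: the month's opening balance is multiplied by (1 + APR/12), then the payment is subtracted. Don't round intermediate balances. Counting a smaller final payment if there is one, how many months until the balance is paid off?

82 months

Monthly rate r = 17.4%/12 = 1.45% = 0.0145.
Recurrence: B ← B·(1+r) − £160.00.
Month 1: interest £110.15; balance after payment £7,546.96.
Month 2: interest £109.43; balance after payment £7,496.39.
Closed form: n = −ln(1 − rB₀/P)/ln(1+r) = −ln(0.31154)/ln(1.0145) ≈ 81.011, so the balance reaches zero during payment 82.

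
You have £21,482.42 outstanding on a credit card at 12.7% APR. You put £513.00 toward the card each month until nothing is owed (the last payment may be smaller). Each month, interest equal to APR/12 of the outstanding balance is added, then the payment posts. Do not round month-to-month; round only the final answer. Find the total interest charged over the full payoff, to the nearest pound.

£7,050

Monthly rate r = 12.7%/12 = 1.05833% = 0.0105833.
Payoff takes n = ⌈−ln(1 − rB₀/P)/ln(1+r)⌉ = ⌈55.618⌉ = 56 payments; the last is £317.54.
Total paid = 55·£513.00 + £317.54 = £28,532.54.
Total interest = total paid − principal = £28,532.54 − £21,482.42 = £7,050.12.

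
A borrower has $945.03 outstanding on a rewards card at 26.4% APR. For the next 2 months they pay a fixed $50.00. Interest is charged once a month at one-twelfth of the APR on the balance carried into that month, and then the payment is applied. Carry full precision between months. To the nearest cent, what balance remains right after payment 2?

Monthly rate r = 26.4%/12 = 2.2% = 0.022.
Each month: B ← B·(1+r) − $50.00.
Month 1: interest $20.79; balance after payment $915.82.
Month 2: interest $20.15; balance after payment $885.97.

$885.97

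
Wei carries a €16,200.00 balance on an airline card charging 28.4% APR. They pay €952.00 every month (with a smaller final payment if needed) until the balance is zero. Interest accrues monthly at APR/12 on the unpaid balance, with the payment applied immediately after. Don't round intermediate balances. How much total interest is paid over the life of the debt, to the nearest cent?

€4,776.39

Monthly rate r = 28.4%/12 = 2.36667% = 0.0236667.
Payoff takes n = ⌈−ln(1 − rB₀/P)/ln(1+r)⌉ = ⌈22.034⌉ = 23 payments; the last is €32.39.
Total paid = 22·€952.00 + €32.39 = €20,976.39.
Total interest = total paid − principal = €20,976.39 − €16,200.00 = €4,776.39.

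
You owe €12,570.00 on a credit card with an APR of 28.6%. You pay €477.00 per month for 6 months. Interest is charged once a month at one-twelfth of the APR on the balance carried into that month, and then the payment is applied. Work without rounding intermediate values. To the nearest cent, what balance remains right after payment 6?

Monthly rate r = 28.6%/12 = 2.38333% = 0.0238333.
Each month: B ← B·(1+r) − €477.00.
Month 1: interest €299.59; balance after payment €12,392.58.
Month 2: interest €295.36; balance after payment €12,210.94.
Month 3: interest €291.03; balance after payment €12,024.97.
Month 4: interest €286.60; balance after payment €11,834.56.
Month 5: interest €282.06; balance after payment €11,639.62.
Month 6: interest €277.41; balance after payment €11,440.03.

€11,440.03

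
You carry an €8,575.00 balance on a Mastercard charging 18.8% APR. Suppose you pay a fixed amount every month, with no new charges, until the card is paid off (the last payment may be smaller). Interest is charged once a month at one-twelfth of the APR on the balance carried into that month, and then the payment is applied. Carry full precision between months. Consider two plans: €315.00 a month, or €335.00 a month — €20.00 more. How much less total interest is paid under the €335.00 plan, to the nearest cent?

Monthly rate r = 18.8%/12 = 1.56667% = 0.0156667.
At €315.00/mo: n = ⌈−ln(1 − rB₀/P)/ln(1+r)⌉ = 36 payments (last €241.22); total interest = total paid − €8,575.00 = €2,691.22.
At €335.00/mo: 33 payments (last €325.05); total interest €2,470.05.
Interest saved = €2,691.22 − €2,470.05 = €221.17.

€221.17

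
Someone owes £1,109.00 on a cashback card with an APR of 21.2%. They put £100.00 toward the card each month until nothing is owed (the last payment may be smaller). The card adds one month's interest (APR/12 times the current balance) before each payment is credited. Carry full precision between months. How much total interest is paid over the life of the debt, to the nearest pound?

£136

Monthly rate r = 21.2%/12 = 1.76667% = 0.0176667.
Payoff takes n = ⌈−ln(1 − rB₀/P)/ln(1+r)⌉ = ⌈12.452⌉ = 13 payments; the last is £45.39.
Total paid = 12·£100.00 + £45.39 = £1,245.39.
Total interest = total paid − principal = £1,245.39 − £1,109.00 = £136.39.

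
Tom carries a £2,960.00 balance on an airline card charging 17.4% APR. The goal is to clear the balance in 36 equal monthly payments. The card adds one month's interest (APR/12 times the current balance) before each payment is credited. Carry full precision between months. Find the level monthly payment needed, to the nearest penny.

£106.12

Monthly rate r = 17.4%/12 = 1.45% = 0.0145.
Level-payment amortization: P = B₀·r / (1 − (1+r)^(−n)) = 2960.00·0.0145 / (1 − 1.0145^(−36)).
Denominator 1 − (1+r)^(−36) = 0.404439137.
P = 42.92 / 0.404439137 ≈ 106.12.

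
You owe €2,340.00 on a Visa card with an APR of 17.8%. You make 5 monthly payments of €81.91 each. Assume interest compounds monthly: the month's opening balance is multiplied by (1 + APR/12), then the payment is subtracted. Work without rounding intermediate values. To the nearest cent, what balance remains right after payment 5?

€2,096.89

Monthly rate r = 17.8%/12 = 1.48333% = 0.0148333.
Each month: B ← B·(1+r) − €81.91.
Month 1: interest €34.71; balance after payment €2,292.80.
Month 2: interest €34.01; balance after payment €2,244.90.
Month 3: interest €33.30; balance after payment €2,196.29.
Month 4: interest €32.58; balance after payment €2,146.96.
Month 5: interest €31.85; balance after payment €2,096.89.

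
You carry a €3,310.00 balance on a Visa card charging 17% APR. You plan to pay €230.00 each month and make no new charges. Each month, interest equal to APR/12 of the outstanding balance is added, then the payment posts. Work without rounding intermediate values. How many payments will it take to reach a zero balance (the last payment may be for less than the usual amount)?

Monthly rate r = 17%/12 = 1.41667% = 0.0141667.
Recurrence: B ← B·(1+r) − €230.00.
Month 1: interest €46.89; balance after payment €3,126.89.
Month 2: interest €44.30; balance after payment €2,941.19.
Closed form: n = −ln(1 − rB₀/P)/ln(1+r) = −ln(0.79612)/ln(1.01417) ≈ 16.208, so the balance reaches zero during payment 17.

17 payments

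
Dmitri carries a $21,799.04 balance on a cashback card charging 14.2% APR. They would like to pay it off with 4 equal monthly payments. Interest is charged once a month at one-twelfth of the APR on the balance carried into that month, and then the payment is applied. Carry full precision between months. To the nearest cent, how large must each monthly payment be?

$5,611.93

Monthly rate r = 14.2%/12 = 1.18333% = 0.0118333.
Level-payment amortization: P = B₀·r / (1 − (1+r)^(−n)) = 21799.04·0.0118333 / (1 − 1.01183^(−4)).
Denominator 1 − (1+r)^(−4) = 0.045965522.
P = 257.955 / 0.045965522 ≈ 5611.93.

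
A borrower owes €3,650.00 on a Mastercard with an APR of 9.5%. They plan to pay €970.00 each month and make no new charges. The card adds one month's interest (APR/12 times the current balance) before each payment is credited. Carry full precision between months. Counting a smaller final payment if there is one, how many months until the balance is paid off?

4 months

Monthly rate r = 9.5%/12 = 0.791667% = 0.00791667.
Recurrence: B ← B·(1+r) − €970.00.
Month 1: interest €28.90; balance after payment €2,708.90.
Month 2: interest €21.45; balance after payment €1,760.34.
Month 3: interest €13.94; balance after payment €804.28.
Month 4: interest €6.37; balance after payment €0.00.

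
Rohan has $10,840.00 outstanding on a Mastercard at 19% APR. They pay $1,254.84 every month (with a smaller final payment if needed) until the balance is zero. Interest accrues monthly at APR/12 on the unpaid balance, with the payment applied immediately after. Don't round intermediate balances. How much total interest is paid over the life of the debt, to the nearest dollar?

$911

Monthly rate r = 19%/12 = 1.58333% = 0.0158333.
Payoff takes n = ⌈−ln(1 − rB₀/P)/ln(1+r)⌉ = ⌈9.363⌉ = 10 payments; the last is $457.48.
Total paid = 9·$1,254.84 + $457.48 = $11,751.04.
Total interest = total paid − principal = $11,751.04 − $10,840.00 = $911.04.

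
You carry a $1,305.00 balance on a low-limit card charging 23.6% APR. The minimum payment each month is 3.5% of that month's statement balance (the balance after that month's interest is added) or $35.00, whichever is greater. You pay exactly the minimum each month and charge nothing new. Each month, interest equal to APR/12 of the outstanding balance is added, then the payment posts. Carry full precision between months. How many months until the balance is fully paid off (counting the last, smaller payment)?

59 months

Monthly rate r = 23.6%/12 = 1.96667% = 0.0196667.
While 3.5% of the post-interest balance exceeds $35.00, each month B ← (B·(1+r))·(1 − 0.035), i.e. B shrinks by the factor (1+r)·0.965 = 0.98398.
This holds for months 1–18. Entering month 19 the balance is $975.78; 3.5% of the post-interest balance is now below $35.00, so the flat $35.00 minimum applies from here.
From month 19 a fixed $35.00 at rate r clears $975.78 in 41 more payments. Total: 18 + 41 = 59 months.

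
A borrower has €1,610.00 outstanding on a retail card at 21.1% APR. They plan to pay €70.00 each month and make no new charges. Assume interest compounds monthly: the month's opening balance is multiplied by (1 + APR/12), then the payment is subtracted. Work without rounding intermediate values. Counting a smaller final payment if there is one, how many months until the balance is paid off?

30 payments

Monthly rate r = 21.1%/12 = 1.75833% = 0.0175833.
Recurrence: B ← B·(1+r) − €70.00.
Month 1: interest €28.31; balance after payment €1,568.31.
Month 2: interest €27.58; balance after payment €1,525.89.
Closed form: n = −ln(1 − rB₀/P)/ln(1+r) = −ln(0.59558)/ln(1.01758) ≈ 29.730, so the balance reaches zero during payment 30.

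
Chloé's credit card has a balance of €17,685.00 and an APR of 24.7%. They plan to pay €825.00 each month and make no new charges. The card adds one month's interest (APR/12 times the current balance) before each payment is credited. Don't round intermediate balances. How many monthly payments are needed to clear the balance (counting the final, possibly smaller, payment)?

Monthly rate r = 24.7%/12 = 2.05833% = 0.0205833.
Recurrence: B ← B·(1+r) − €825.00.
Month 1: interest €364.02; balance after payment €17,224.02.
Month 2: interest €354.53; balance after payment €16,753.54.
Closed form: n = −ln(1 − rB₀/P)/ln(1+r) = −ln(0.55877)/ln(1.02058) ≈ 28.566, so the balance reaches zero during payment 29.

29 payments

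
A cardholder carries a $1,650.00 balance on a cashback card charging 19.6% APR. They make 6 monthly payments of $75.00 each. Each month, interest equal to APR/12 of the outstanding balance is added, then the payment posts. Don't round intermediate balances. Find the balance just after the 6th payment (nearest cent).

$1,349.67

Monthly rate r = 19.6%/12 = 1.63333% = 0.0163333.
Each month: B ← B·(1+r) − $75.00.
Month 1: interest $26.95; balance after payment $1,601.95.
Month 2: interest $26.17; balance after payment $1,553.12.
Month 3: interest $25.37; balance after payment $1,503.48.
Month 4: interest $24.56; balance after payment $1,453.04.
Month 5: interest $23.73; balance after payment $1,401.77.
Month 6: interest $22.90; balance after payment $1,349.67.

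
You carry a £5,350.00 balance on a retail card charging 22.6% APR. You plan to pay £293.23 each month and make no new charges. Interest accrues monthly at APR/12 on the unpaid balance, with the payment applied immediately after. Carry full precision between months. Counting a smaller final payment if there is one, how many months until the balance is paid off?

Monthly rate r = 22.6%/12 = 1.88333% = 0.0188333.
Recurrence: B ← B·(1+r) − £293.23.
Month 1: interest £100.76; balance after payment £5,157.53.
Month 2: interest £97.13; balance after payment £4,961.43.
Closed form: n = −ln(1 − rB₀/P)/ln(1+r) = −ln(0.65638)/ln(1.01883) ≈ 22.564, so the balance reaches zero during payment 23.

23 months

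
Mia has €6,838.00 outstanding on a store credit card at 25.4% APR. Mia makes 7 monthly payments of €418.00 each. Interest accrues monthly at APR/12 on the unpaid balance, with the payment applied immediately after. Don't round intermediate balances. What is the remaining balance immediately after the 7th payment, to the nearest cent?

€4,799.32

Monthly rate r = 25.4%/12 = 2.11667% = 0.0211667.
Each month: B ← B·(1+r) − €418.00.
Month 1: interest €144.74; balance after payment €6,564.74.
Month 2: interest €138.95; balance after payment €6,285.69.
Month 3: interest €133.05; balance after payment €6,000.74.
Month 4: interest €127.02; balance after payment €5,709.75.
Month 5: interest €120.86; balance after payment €5,412.61.
Month 6: interest €114.57; balance after payment €5,109.18.
Month 7: interest €108.14; balance after payment €4,799.32.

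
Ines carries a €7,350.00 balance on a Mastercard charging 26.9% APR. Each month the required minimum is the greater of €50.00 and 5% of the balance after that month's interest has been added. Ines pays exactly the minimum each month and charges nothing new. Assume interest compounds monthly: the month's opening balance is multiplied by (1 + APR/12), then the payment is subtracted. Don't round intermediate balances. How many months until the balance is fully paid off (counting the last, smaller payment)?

96 months

Monthly rate r = 26.9%/12 = 2.24167% = 0.0224167.
While 5% of the post-interest balance exceeds €50.00, each month B ← (B·(1+r))·(1 − 0.05), i.e. B shrinks by the factor (1+r)·0.95 = 0.9713.
This holds for months 1–70. Entering month 71 the balance is €956.96; 5% of the post-interest balance is now below €50.00, so the flat €50.00 minimum applies from here.
From month 71 a fixed €50.00 at rate r clears €956.96 in 26 more payments. Total: 70 + 26 = 96 months.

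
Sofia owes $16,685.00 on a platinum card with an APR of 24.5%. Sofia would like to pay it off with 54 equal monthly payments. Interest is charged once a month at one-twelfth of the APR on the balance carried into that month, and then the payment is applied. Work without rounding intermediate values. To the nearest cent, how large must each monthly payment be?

Monthly rate r = 24.5%/12 = 2.04167% = 0.0204167.
Level-payment amortization: P = B₀·r / (1 − (1+r)^(−n)) = 16685.00·0.0204167 / (1 − 1.02042^(−54)).
Denominator 1 − (1+r)^(−54) = 0.664252602.
P = 340.652 / 0.664252602 ≈ 512.84.

$512.84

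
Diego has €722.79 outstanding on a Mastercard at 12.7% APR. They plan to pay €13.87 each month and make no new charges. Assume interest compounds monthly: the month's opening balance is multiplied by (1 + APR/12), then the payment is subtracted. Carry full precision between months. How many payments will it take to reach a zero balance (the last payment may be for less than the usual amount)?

77 payments

Monthly rate r = 12.7%/12 = 1.05833% = 0.0105833.
Recurrence: B ← B·(1+r) − €13.87.
Month 1: interest €7.65; balance after payment €716.57.
Month 2: interest €7.58; balance after payment €710.28.
Closed form: n = −ln(1 − rB₀/P)/ln(1+r) = −ln(0.44848)/ln(1.01058) ≈ 76.169, so the balance reaches zero during payment 77.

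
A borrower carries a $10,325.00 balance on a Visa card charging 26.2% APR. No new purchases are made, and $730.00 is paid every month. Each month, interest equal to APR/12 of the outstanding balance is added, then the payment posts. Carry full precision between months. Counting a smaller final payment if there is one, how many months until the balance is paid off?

Monthly rate r = 26.2%/12 = 2.18333% = 0.0218333.
Recurrence: B ← B·(1+r) − $730.00.
Month 1: interest $225.43; balance after payment $9,820.43.
Month 2: interest $214.41; balance after payment $9,304.84.
Closed form: n = −ln(1 − rB₀/P)/ln(1+r) = −ln(0.69119)/ln(1.02183) ≈ 17.100, so the balance reaches zero during payment 18.

18 payments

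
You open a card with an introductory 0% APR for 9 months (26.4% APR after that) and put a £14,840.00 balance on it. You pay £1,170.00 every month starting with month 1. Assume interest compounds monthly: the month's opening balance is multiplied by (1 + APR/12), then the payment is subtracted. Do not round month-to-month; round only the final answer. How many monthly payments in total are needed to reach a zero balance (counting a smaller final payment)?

Promo months 1–9 at r₀ = 0%/12 = 0; months 10+ at r₁ = 26.4%/12 = 0.022.
After month 9 (no interest yet): B = £14,840.00 − 9·£1,170.00 = £4,310.00.
Then at r₁ with £1,170.00/mo: n₂ = −ln(1 − r₁·B/P)/ln(1+r₁) ≈ 3.88 → 4 more payments.

13 payments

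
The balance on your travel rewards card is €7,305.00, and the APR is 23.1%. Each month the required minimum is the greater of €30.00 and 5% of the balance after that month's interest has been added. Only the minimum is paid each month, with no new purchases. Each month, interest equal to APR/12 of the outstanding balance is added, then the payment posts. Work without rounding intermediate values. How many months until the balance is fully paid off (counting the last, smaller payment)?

104 months

Monthly rate r = 23.1%/12 = 1.925% = 0.01925.
While 5% of the post-interest balance exceeds €30.00, each month B ← (B·(1+r))·(1 − 0.05), i.e. B shrinks by the factor (1+r)·0.95 = 0.96829.
This holds for months 1–79. Entering month 80 the balance is €572.75; 5% of the post-interest balance is now below €30.00, so the flat €30.00 minimum applies from here.
From month 80 a fixed €30.00 at rate r clears €572.75 in 25 more payments. Total: 79 + 25 = 104 months.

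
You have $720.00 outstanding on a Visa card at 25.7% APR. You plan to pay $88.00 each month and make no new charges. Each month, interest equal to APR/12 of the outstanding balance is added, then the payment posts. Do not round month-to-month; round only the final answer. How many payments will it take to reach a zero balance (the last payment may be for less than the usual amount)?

Monthly rate r = 25.7%/12 = 2.14167% = 0.0214167.
Recurrence: B ← B·(1+r) − $88.00.
Month 1: interest $15.42; balance after payment $647.42.
Month 2: interest $13.87; balance after payment $573.29.
Closed form: n = −ln(1 − rB₀/P)/ln(1+r) = −ln(0.82477)/ln(1.02142) ≈ 9.091, so the balance reaches zero during payment 10.

10 months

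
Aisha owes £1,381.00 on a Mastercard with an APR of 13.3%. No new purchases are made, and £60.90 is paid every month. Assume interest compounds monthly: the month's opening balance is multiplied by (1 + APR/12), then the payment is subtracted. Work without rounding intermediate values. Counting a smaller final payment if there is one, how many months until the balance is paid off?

Monthly rate r = 13.3%/12 = 1.10833% = 0.0110833.
Recurrence: B ← B·(1+r) − £60.90.
Month 1: interest £15.31; balance after payment £1,335.41.
Month 2: interest £14.80; balance after payment £1,289.31.
Closed form: n = −ln(1 − rB₀/P)/ln(1+r) = −ln(0.74867)/ln(1.01108) ≈ 26.261, so the balance reaches zero during payment 27.

27 payments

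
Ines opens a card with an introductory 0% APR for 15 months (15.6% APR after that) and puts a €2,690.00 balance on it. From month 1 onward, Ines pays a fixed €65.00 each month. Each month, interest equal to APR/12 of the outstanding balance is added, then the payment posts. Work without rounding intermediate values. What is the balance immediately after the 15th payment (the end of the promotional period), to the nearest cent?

€1,715.00

Promo months 1–15 at r₀ = 0%/12 = 0; months 16+ at r₁ = 15.6%/12 = 0.013.
After month 15 (no interest yet): B = €2,690.00 − 15·€65.00 = €1,715.00.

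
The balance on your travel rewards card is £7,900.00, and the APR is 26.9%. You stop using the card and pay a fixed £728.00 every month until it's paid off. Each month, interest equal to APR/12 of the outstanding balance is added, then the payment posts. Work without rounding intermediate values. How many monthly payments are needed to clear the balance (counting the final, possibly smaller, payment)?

Monthly rate r = 26.9%/12 = 2.24167% = 0.0224167.
Recurrence: B ← B·(1+r) − £728.00.
Month 1: interest £177.09; balance after payment £7,349.09.
Month 2: interest £164.74; balance after payment £6,785.83.
Closed form: n = −ln(1 − rB₀/P)/ln(1+r) = −ln(0.75674)/ln(1.02242) ≈ 12.573, so the balance reaches zero during payment 13.

13 months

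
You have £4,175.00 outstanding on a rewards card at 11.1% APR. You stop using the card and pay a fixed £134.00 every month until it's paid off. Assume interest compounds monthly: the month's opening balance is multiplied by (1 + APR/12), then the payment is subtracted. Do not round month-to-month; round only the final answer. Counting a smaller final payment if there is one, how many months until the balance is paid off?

37 payments

Monthly rate r = 11.1%/12 = 0.925% = 0.00925.
Recurrence: B ← B·(1+r) − £134.00.
Month 1: interest £38.62; balance after payment £4,079.62.
Month 2: interest £37.74; balance after payment £3,983.36.
Closed form: n = −ln(1 − rB₀/P)/ln(1+r) = −ln(0.7118)/ln(1.00925) ≈ 36.922, so the balance reaches zero during payment 37.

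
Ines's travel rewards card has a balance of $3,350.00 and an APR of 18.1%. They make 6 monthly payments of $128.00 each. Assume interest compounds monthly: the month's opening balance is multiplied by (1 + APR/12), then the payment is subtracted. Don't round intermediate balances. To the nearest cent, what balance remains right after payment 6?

$2,867.29

Monthly rate r = 18.1%/12 = 1.50833% = 0.0150833.
Each month: B ← B·(1+r) − $128.00.
Month 1: interest $50.53; balance after payment $3,272.53.
Month 2: interest $49.36; balance after payment $3,193.89.
Month 3: interest $48.17; balance after payment $3,114.06.
Month 4: interest $46.97; balance after payment $3,033.03.
Month 5: interest $45.75; balance after payment $2,950.78.
Month 6: interest $44.51; balance after payment $2,867.29.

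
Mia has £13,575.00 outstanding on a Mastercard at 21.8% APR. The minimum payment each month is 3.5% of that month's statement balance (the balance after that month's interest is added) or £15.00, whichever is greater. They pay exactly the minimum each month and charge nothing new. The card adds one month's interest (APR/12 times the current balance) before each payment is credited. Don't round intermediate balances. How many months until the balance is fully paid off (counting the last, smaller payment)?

Monthly rate r = 21.8%/12 = 1.81667% = 0.0181667.
While 3.5% of the post-interest balance exceeds £15.00, each month B ← (B·(1+r))·(1 − 0.035), i.e. B shrinks by the factor (1+r)·0.965 = 0.98253.
This holds for months 1–198. Entering month 199 the balance is £414.27; 3.5% of the post-interest balance is now below £15.00, so the flat £15.00 minimum applies from here.
From month 199 a fixed £15.00 at rate r clears £414.27 in 39 more payments. Total: 198 + 39 = 237 months.

237 months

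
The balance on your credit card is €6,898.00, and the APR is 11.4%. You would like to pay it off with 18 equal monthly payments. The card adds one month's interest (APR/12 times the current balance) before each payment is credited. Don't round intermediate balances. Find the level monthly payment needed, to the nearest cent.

Monthly rate r = 11.4%/12 = 0.95% = 0.0095.
Level-payment amortization: P = B₀·r / (1 − (1+r)^(−n)) = 6898.00·0.0095 / (1 − 1.0095^(−18)).
Denominator 1 − (1+r)^(−18) = 0.156497875.
P = 65.531 / 0.156497875 ≈ 418.73.

€418.73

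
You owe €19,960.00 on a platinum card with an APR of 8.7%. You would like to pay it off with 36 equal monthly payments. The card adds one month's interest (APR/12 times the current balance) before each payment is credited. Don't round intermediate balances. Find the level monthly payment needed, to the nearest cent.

Monthly rate r = 8.7%/12 = 0.725% = 0.00725.
Level-payment amortization: P = B₀·r / (1 − (1+r)^(−n)) = 19960.00·0.00725 / (1 − 1.00725^(−36)).
Denominator 1 − (1+r)^(−36) = 0.22899346.
P = 144.71 / 0.22899346 ≈ 631.94.

€631.94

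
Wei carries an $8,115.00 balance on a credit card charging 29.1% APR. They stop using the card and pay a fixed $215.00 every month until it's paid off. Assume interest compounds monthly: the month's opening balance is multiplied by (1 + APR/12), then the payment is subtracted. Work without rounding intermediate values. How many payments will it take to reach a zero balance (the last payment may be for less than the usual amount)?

104 months

Monthly rate r = 29.1%/12 = 2.425% = 0.02425.
Recurrence: B ← B·(1+r) − $215.00.
Month 1: interest $196.79; balance after payment $8,096.79.
Month 2: interest $196.35; balance after payment $8,078.14.
Closed form: n = −ln(1 − rB₀/P)/ln(1+r) = −ln(0.084703)/ln(1.02425) ≈ 103.027, so the balance reaches zero during payment 104.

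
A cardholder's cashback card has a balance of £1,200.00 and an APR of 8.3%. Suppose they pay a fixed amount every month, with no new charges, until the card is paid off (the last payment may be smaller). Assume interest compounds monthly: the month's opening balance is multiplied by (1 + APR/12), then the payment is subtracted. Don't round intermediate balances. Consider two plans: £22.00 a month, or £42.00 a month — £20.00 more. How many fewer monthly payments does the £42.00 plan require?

Monthly rate r = 8.3%/12 = 0.691667% = 0.00691667.
At £22.00/mo: n = ⌈−ln(1 − rB₀/P)/ln(1+r)⌉ = 69 payments (last £15.76); total interest = total paid − £1,200.00 = £311.76.
At £42.00/mo: 32 payments (last £39.57); total interest £141.57.
Payments saved = 69 − 32 = 37.

37 fewer payments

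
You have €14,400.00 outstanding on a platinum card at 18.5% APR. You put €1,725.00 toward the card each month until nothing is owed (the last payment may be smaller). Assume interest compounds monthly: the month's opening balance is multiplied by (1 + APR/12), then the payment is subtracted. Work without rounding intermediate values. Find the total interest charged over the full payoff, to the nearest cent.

Monthly rate r = 18.5%/12 = 1.54167% = 0.0154167.
Payoff takes n = ⌈−ln(1 − rB₀/P)/ln(1+r)⌉ = ⌈9.005⌉ = 10 payments; the last is €8.25.
Total paid = 9·€1,725.00 + €8.25 = €15,533.25.
Total interest = total paid − principal = €15,533.25 − €14,400.00 = €1,133.25.

€1,133.25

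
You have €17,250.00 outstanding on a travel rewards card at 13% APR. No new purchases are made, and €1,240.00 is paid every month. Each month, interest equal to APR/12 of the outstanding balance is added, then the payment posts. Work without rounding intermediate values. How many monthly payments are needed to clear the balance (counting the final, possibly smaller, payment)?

16 months

Monthly rate r = 13%/12 = 1.08333% = 0.0108333.
Recurrence: B ← B·(1+r) − €1,240.00.
Month 1: interest €186.88; balance after payment €16,196.88.
Month 2: interest €175.47; balance after payment €15,132.34.
Closed form: n = −ln(1 − rB₀/P)/ln(1+r) = −ln(0.84929)/ln(1.01083) ≈ 15.160, so the balance reaches zero during payment 16.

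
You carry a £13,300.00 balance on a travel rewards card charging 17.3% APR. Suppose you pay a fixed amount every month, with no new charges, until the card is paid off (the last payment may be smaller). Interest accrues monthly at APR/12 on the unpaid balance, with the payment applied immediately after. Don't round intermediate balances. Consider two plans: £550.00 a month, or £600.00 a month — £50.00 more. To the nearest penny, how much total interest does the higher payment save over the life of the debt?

Monthly rate r = 17.3%/12 = 1.44167% = 0.0144167.
At £550.00/mo: n = ⌈−ln(1 − rB₀/P)/ln(1+r)⌉ = 30 payments (last £521.45); total interest = total paid − £13,300.00 = £3,171.45.
At £600.00/mo: 27 payments (last £539.97); total interest £2,839.97.
Interest saved = £3,171.45 − £2,839.97 = £331.48.

£331.48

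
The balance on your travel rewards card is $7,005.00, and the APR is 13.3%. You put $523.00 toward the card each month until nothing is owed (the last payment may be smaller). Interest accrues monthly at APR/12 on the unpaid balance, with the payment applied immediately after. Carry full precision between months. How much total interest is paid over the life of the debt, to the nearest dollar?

$621

Monthly rate r = 13.3%/12 = 1.10833% = 0.0110833.
Payoff takes n = ⌈−ln(1 − rB₀/P)/ln(1+r)⌉ = ⌈14.579⌉ = 15 payments; the last is $303.55.
Total paid = 14·$523.00 + $303.55 = $7,625.55.
Total interest = total paid − principal = $7,625.55 − $7,005.00 = $620.55.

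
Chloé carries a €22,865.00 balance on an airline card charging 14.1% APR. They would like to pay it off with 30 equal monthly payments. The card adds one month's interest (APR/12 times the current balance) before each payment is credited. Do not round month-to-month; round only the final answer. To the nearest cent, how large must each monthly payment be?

€908.80

Monthly rate r = 14.1%/12 = 1.175% = 0.01175.
Level-payment amortization: P = B₀·r / (1 − (1+r)^(−n)) = 22865.00·0.01175 / (1 − 1.01175^(−30)).
Denominator 1 − (1+r)^(−30) = 0.295625528.
P = 268.664 / 0.295625528 ≈ 908.80.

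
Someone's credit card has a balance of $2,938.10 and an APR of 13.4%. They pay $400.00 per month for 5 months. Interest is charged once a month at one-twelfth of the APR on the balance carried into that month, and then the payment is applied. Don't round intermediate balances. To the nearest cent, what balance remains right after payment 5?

Monthly rate r = 13.4%/12 = 1.11667% = 0.0111667.
Each month: B ← B·(1+r) − $400.00.
Month 1: interest $32.81; balance after payment $2,570.91.
Month 2: interest $28.71; balance after payment $2,199.62.
Month 3: interest $24.56; balance after payment $1,824.18.
Month 4: interest $20.37; balance after payment $1,444.55.
Month 5: interest $16.13; balance after payment $1,060.68.

$1,060.68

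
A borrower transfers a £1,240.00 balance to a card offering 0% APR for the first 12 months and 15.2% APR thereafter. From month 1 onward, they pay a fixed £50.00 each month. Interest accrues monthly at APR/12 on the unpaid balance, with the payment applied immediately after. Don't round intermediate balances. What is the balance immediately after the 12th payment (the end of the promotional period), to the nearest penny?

£640.00

Promo months 1–12 at r₀ = 0%/12 = 0; months 13+ at r₁ = 15.2%/12 = 0.0126667.
After month 12 (no interest yet): B = £1,240.00 − 12·£50.00 = £640.00.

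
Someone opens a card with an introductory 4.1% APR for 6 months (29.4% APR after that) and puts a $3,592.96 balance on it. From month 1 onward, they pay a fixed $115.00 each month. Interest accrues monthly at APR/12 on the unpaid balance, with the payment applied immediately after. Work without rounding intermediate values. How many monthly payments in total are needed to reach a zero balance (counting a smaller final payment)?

48 months

Promo months 1–6 at r₀ = 4.1%/12 = 0.00341667; months 7+ at r₁ = 29.4%/12 = 0.0245.
After month 6: iterate B ← B·(1+r₀) − $115.00 for 6 months → $2,971.33.
Then at r₁ with $115.00/mo: n₂ = −ln(1 − r₁·B/P)/ln(1+r₁) ≈ 41.42 → 42 more payments.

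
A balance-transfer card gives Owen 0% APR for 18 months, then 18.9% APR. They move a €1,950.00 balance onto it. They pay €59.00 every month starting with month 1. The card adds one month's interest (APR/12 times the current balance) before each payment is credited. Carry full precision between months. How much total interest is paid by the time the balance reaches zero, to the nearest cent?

Promo months 1–18 at r₀ = 0%/12 = 0; months 19+ at r₁ = 18.9%/12 = 0.01575.
After month 18 (no interest yet): B = €1,950.00 − 18·€59.00 = €888.00.
Then at r₁ with €59.00/mo: n₂ = −ln(1 − r₁·B/P)/ln(1+r₁) ≈ 17.31 → 18 more payments.
Total paid = 35·€59.00 + €18.60 = €2,083.60; interest = €2,083.60 − €1,950.00 = €133.60.

€133.60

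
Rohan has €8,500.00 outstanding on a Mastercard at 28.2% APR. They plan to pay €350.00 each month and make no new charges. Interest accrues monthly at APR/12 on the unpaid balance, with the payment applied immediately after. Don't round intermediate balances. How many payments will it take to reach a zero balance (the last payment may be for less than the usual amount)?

37 months

Monthly rate r = 28.2%/12 = 2.35% = 0.0235.
Recurrence: B ← B·(1+r) − €350.00.
Month 1: interest €199.75; balance after payment €8,349.75.
Month 2: interest €196.22; balance after payment €8,195.97.
Closed form: n = −ln(1 − rB₀/P)/ln(1+r) = −ln(0.42929)/ln(1.0235) ≈ 36.406, so the balance reaches zero during payment 37.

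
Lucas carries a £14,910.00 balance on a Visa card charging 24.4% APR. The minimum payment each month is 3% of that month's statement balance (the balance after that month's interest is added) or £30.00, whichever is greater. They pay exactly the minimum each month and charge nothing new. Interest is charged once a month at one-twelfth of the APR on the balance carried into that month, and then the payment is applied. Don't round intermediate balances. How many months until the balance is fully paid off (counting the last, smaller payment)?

Monthly rate r = 24.4%/12 = 2.03333% = 0.0203333.
While 3% of the post-interest balance exceeds £30.00, each month B ← (B·(1+r))·(1 − 0.03), i.e. B shrinks by the factor (1+r)·0.97 = 0.98972.
This holds for months 1–264. Entering month 265 the balance is £975.27; 3% of the post-interest balance is now below £30.00, so the flat £30.00 minimum applies from here.
From month 265 a fixed £30.00 at rate r clears £975.27 in 54 more payments. Total: 264 + 54 = 318 months.

318 months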